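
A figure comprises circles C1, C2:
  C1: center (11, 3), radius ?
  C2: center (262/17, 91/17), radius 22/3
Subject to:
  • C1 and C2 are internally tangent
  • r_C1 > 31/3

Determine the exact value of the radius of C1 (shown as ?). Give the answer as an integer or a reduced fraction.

1. [int C1,C2]  r_C1² − (44/3)r_C1 + 259/9 = 0  ⇒  r_C1 = 7/3 or 37/3
2. given r_C1 > 31/3: keep 37/3

37/3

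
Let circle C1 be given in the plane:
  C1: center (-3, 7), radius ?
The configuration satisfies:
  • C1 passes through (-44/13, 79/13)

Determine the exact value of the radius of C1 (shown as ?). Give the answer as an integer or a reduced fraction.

1. [C1∋P]  r_C1² − 1 = 0  ⇒  r_C1 = 1 (r>0 drops 1)

1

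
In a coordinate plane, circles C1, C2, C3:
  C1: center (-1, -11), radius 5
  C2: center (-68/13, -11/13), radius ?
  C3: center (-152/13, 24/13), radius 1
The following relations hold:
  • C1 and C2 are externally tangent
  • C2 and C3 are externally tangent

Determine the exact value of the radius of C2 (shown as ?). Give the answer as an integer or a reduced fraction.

1. [ext C1·C2]  r_C2² + 10r_C2 − 96 = 0  ⇒  r_C2 = 6 (r>0 drops 1)
2. [ext C2·C3]  r_C2² + 2r_C2 − 48 = 0  ⇒  r_C2 = 6 (r>0 drops 1)

6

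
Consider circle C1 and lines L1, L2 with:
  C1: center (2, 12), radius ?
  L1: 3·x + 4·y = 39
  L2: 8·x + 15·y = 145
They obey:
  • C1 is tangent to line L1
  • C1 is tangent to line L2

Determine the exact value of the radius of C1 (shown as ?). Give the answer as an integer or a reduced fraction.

1. [C1‖L1]  r_C1² − 9 = 0  ⇒  r_C1 = 3 (r>0 drops 1)
2. [C1‖L2]  r_C1² − 9 = 0  ⇒  r_C1 = 3 (r>0 drops 1)

3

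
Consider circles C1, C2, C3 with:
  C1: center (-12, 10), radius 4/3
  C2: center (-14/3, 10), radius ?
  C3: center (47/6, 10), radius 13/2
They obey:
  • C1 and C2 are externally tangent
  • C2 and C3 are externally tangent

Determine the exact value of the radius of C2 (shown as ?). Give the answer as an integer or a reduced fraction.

1. [ext C1·C2]  r_C2² + (8/3)r_C2 − 52 = 0  ⇒  r_C2 = 6 (r>0 drops 1)
2. [ext C2·C3]  r_C2² + 13r_C2 − 114 = 0  ⇒  r_C2 = 6 (r>0 drops 1)

6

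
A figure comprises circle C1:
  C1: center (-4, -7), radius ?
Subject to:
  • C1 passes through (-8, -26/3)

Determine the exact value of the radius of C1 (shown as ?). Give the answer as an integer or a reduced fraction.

1. [C1∋P]  r_C1² − 169/9 = 0  ⇒  r_C1 = 13/3 (r>0 drops 1)

13/3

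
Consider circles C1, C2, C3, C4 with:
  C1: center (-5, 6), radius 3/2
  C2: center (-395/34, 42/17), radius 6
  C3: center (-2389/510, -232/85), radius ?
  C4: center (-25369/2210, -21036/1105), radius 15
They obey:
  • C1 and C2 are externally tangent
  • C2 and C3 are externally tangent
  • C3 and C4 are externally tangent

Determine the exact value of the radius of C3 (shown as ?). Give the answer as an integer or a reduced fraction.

8/3

1. [ext C2·C3]  r_C3² + 12r_C3 − 352/9 = 0  ⇒  r_C3 = 8/3 (r>0 drops 1)
2. [ext C3·C4]  r_C3² + 30r_C3 − 784/9 = 0  ⇒  r_C3 = 8/3 (r>0 drops 1)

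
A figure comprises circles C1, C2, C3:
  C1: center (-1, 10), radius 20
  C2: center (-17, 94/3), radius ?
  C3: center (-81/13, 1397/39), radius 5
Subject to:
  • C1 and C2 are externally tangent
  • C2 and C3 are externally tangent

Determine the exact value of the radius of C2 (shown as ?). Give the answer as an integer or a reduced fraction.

1. [ext C1·C2]  r_C2² + 40r_C2 − 2800/9 = 0  ⇒  r_C2 = 20/3 (r>0 drops 1)
2. [ext C2·C3]  r_C2² + 10r_C2 − 1000/9 = 0  ⇒  r_C2 = 20/3 (r>0 drops 1)

20/3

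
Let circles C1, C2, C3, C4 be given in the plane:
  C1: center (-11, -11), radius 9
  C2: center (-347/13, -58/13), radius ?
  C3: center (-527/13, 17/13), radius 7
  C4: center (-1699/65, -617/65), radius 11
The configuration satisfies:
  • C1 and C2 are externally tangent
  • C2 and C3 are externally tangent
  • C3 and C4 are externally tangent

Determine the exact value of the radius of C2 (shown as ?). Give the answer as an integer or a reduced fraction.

1. [ext C1·C2]  r_C2² + 18r_C2 − 208 = 0  ⇒  r_C2 = 8 (r>0 drops 1)
2. [ext C2·C3]  r_C2² + 14r_C2 − 176 = 0  ⇒  r_C2 = 8 (r>0 drops 1)

8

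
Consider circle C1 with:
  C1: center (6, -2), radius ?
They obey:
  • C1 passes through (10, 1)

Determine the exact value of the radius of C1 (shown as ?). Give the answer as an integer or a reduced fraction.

1. [C1∋P]  r_C1² − 25 = 0  ⇒  r_C1 = 5 (r>0 drops 1)

5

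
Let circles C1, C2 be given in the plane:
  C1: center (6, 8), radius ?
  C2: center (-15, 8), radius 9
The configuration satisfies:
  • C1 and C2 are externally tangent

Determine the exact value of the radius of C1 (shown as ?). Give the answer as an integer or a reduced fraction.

1. [ext C1·C2]  r_C1² + 18r_C1 − 360 = 0  ⇒  r_C1 = 12 (r>0 drops 1)

12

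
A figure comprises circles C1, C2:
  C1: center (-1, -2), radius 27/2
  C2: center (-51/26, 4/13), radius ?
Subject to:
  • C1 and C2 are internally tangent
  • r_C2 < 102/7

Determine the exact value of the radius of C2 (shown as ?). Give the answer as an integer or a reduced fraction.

1. [int C1,C2]  r_C2² − 27r_C2 + 176 = 0  ⇒  r_C2 = 11 or 16
2. given r_C2 < 102/7: keep 11

11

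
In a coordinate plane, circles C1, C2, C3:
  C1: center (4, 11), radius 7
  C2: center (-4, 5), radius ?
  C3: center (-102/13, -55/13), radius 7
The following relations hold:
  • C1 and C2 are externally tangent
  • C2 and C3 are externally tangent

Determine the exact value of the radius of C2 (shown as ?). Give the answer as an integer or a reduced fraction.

3

1. [ext C1·C2]  r_C2² + 14r_C2 − 51 = 0  ⇒  r_C2 = 3 (r>0 drops 1)
2. [ext C2·C3]  r_C2² + 14r_C2 − 51 = 0  ⇒  r_C2 = 3 (r>0 drops 1)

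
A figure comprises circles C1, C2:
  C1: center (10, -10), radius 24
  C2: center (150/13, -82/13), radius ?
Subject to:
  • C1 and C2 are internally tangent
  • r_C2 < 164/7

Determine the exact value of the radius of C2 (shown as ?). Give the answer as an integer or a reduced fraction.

20

1. [int C1,C2]  r_C2² − 48r_C2 + 560 = 0  ⇒  r_C2 = 20 or 28
2. given r_C2 < 164/7: keep 20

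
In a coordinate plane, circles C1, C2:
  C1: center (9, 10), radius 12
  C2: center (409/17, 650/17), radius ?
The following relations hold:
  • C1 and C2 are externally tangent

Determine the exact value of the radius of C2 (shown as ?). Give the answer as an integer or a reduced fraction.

20

1. [ext C1·C2]  r_C2² + 24r_C2 − 880 = 0  ⇒  r_C2 = 20 (r>0 drops 1)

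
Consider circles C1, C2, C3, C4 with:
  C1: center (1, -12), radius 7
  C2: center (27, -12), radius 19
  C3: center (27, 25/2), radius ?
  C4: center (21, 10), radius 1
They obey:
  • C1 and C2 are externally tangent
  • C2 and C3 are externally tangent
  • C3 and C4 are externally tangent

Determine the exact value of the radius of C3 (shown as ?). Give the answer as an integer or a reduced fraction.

11/2

1. [ext C2·C3]  r_C3² + 38r_C3 − 957/4 = 0  ⇒  r_C3 = 11/2 (r>0 drops 1)
2. [ext C3·C4]  r_C3² + 2r_C3 − 165/4 = 0  ⇒  r_C3 = 11/2 (r>0 drops 1)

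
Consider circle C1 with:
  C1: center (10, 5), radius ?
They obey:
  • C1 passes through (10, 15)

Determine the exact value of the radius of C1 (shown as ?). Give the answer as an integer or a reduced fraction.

10

1. [C1∋P]  r_C1² − 100 = 0  ⇒  r_C1 = 10 (r>0 drops 1)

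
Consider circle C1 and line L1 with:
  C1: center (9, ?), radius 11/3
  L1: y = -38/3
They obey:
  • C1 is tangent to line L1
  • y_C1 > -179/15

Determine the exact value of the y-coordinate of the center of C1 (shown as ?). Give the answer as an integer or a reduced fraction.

-9

1. [C1‖L1]  y_C1² + (76/3)y_C1 + 147 = 0  ⇒  y_C1 = -49/3 or -9
2. given y_C1 > -179/15: keep -9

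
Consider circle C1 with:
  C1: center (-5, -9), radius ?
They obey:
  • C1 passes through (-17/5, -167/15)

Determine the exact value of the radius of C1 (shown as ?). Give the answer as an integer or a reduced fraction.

1. [C1∋P]  r_C1² − 64/9 = 0  ⇒  r_C1 = 8/3 (r>0 drops 1)

8/3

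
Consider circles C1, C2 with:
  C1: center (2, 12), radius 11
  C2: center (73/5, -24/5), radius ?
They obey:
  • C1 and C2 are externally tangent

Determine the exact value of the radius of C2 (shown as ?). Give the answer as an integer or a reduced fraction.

1. [ext C1·C2]  r_C2² + 22r_C2 − 320 = 0  ⇒  r_C2 = 10 (r>0 drops 1)

10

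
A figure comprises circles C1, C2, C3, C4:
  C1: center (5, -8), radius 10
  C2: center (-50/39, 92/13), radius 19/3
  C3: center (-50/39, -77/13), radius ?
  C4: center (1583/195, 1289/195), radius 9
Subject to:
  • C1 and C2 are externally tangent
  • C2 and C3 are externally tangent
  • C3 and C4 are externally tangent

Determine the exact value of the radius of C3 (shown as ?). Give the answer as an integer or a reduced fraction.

1. [ext C2·C3]  r_C3² + (38/3)r_C3 − 1160/9 = 0  ⇒  r_C3 = 20/3 (r>0 drops 1)
2. [ext C3·C4]  r_C3² + 18r_C3 − 1480/9 = 0  ⇒  r_C3 = 20/3 (r>0 drops 1)

20/3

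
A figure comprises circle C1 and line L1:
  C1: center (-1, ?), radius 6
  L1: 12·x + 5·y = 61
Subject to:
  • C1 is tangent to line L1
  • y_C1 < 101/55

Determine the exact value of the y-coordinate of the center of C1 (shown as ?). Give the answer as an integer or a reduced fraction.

1. [C1‖L1]  y_C1² − (146/5)y_C1 − 151/5 = 0  ⇒  y_C1 = -1 or 151/5
2. given y_C1 < 101/55: keep -1

-1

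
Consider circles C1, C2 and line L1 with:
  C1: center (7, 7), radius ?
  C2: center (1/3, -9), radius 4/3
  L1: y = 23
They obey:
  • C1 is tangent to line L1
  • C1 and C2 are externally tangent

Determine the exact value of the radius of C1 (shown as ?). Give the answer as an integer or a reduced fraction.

1. [C1‖L1]  r_C1² − 256 = 0  ⇒  r_C1 = 16 (r>0 drops 1)
2. [ext C1·C2]  r_C1² + (8/3)r_C1 − 896/3 = 0  ⇒  r_C1 = 16 (r>0 drops 1)

16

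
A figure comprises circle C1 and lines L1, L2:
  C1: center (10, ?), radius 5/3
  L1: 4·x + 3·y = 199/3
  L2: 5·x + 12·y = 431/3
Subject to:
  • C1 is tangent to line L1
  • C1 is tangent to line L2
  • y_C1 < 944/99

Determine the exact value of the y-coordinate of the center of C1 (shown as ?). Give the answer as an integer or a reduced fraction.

1. [C1‖L1]  y_C1² − (158/9)y_C1 + 208/3 = 0  ⇒  y_C1 = 6 or 104/9
2. [C1‖L2]  y_C1² − (281/18)y_C1 + 173/3 = 0  ⇒  y_C1 = 6 or 173/18

6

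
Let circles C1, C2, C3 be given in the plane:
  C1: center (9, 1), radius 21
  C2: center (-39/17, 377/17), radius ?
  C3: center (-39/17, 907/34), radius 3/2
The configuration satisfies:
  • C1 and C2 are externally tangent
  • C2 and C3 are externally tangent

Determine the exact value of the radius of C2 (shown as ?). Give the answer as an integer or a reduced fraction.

3

1. [ext C1·C2]  r_C2² + 42r_C2 − 135 = 0  ⇒  r_C2 = 3 (r>0 drops 1)
2. [ext C2·C3]  r_C2² + 3r_C2 − 18 = 0  ⇒  r_C2 = 3 (r>0 drops 1)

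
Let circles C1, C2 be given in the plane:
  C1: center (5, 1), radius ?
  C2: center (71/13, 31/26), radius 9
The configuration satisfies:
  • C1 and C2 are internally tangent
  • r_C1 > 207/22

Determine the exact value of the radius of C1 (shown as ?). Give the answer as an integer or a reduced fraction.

1. [int C1,C2]  r_C1² − 18r_C1 + 323/4 = 0  ⇒  r_C1 = 17/2 or 19/2
2. given r_C1 > 207/22: keep 19/2

19/2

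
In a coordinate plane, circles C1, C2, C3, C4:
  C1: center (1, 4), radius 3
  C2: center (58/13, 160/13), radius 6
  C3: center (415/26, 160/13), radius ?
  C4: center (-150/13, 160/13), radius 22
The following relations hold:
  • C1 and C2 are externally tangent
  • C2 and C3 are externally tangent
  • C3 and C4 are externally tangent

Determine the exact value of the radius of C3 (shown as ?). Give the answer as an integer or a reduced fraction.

11/2

1. [ext C2·C3]  r_C3² + 12r_C3 − 385/4 = 0  ⇒  r_C3 = 11/2 (r>0 drops 1)
2. [ext C3·C4]  r_C3² + 44r_C3 − 1089/4 = 0  ⇒  r_C3 = 11/2 (r>0 drops 1)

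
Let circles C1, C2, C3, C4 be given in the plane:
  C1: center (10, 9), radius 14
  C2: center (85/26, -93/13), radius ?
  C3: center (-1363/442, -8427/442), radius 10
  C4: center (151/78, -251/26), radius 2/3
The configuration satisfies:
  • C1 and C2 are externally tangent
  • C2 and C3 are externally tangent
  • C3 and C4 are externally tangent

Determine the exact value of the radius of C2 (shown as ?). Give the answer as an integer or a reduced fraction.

1. [ext C1·C2]  r_C2² + 28r_C2 − 441/4 = 0  ⇒  r_C2 = 7/2 (r>0 drops 1)
2. [ext C2·C3]  r_C2² + 20r_C2 − 329/4 = 0  ⇒  r_C2 = 7/2 (r>0 drops 1)

7/2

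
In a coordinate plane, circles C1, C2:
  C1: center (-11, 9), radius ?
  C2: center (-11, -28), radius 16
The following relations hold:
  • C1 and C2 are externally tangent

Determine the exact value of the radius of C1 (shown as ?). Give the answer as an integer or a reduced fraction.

1. [ext C1·C2]  r_C1² + 32r_C1 − 1113 = 0  ⇒  r_C1 = 21 (r>0 drops 1)

21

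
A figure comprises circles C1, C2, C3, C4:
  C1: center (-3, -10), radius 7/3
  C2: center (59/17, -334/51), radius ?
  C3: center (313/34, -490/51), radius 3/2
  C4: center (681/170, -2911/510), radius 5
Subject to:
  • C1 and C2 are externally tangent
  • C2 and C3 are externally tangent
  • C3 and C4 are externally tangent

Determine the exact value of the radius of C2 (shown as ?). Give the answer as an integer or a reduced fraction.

1. [ext C1·C2]  r_C2² + (14/3)r_C2 − 145/3 = 0  ⇒  r_C2 = 5 (r>0 drops 1)
2. [ext C2·C3]  r_C2² + 3r_C2 − 40 = 0  ⇒  r_C2 = 5 (r>0 drops 1)

5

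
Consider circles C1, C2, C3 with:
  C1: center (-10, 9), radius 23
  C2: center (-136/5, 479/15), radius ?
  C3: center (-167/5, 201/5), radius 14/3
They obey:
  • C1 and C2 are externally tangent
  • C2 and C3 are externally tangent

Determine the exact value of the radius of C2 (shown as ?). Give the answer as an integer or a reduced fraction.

1. [ext C1·C2]  r_C2² + 46r_C2 − 2635/9 = 0  ⇒  r_C2 = 17/3 (r>0 drops 1)
2. [ext C2·C3]  r_C2² + (28/3)r_C2 − 85 = 0  ⇒  r_C2 = 17/3 (r>0 drops 1)

17/3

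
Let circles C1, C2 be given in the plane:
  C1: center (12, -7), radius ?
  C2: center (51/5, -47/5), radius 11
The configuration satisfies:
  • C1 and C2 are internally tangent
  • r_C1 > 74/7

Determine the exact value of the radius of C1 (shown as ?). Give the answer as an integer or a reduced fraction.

14

1. [int C1,C2]  r_C1² − 22r_C1 + 112 = 0  ⇒  r_C1 = 8 or 14
2. given r_C1 > 74/7: keep 14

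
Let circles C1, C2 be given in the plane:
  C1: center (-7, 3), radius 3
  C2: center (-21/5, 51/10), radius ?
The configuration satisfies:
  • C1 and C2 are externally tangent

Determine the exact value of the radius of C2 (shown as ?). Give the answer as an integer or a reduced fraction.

1/2

1. [ext C1·C2]  r_C2² + 6r_C2 − 13/4 = 0  ⇒  r_C2 = 1/2 (r>0 drops 1)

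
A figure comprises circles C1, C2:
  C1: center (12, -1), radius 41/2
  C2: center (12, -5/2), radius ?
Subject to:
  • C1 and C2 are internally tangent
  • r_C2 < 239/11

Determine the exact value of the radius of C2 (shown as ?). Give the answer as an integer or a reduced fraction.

1. [int C1,C2]  r_C2² − 41r_C2 + 418 = 0  ⇒  r_C2 = 19 or 22
2. given r_C2 < 239/11: keep 19

19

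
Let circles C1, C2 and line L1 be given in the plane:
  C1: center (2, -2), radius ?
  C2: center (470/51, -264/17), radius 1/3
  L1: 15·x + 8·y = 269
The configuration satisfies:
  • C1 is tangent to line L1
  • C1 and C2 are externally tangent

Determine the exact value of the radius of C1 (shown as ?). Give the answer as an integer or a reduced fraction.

15

1. [C1‖L1]  r_C1² − 225 = 0  ⇒  r_C1 = 15 (r>0 drops 1)
2. [ext C1·C2]  r_C1² + (2/3)r_C1 − 235 = 0  ⇒  r_C1 = 15 (r>0 drops 1)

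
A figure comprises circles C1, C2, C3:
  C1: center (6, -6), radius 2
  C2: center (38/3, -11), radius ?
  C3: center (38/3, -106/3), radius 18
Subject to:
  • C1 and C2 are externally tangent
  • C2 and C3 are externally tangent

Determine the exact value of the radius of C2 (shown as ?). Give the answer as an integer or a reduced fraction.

19/3

1. [ext C1·C2]  r_C2² + 4r_C2 − 589/9 = 0  ⇒  r_C2 = 19/3 (r>0 drops 1)
2. [ext C2·C3]  r_C2² + 36r_C2 − 2413/9 = 0  ⇒  r_C2 = 19/3 (r>0 drops 1)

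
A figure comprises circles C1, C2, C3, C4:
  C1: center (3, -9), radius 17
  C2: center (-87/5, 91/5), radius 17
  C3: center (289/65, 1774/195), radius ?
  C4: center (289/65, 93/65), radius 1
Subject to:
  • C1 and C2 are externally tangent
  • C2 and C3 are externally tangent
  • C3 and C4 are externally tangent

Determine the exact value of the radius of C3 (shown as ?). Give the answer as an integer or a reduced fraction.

20/3

1. [ext C2·C3]  r_C3² + 34r_C3 − 2440/9 = 0  ⇒  r_C3 = 20/3 (r>0 drops 1)
2. [ext C3·C4]  r_C3² + 2r_C3 − 520/9 = 0  ⇒  r_C3 = 20/3 (r>0 drops 1)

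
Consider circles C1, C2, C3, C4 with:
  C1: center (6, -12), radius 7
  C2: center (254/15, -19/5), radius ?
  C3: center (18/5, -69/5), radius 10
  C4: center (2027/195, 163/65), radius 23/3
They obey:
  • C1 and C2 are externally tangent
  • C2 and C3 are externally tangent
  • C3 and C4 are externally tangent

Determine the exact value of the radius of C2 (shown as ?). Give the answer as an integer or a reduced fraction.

1. [ext C1·C2]  r_C2² + 14r_C2 − 1240/9 = 0  ⇒  r_C2 = 20/3 (r>0 drops 1)
2. [ext C2·C3]  r_C2² + 20r_C2 − 1600/9 = 0  ⇒  r_C2 = 20/3 (r>0 drops 1)

20/3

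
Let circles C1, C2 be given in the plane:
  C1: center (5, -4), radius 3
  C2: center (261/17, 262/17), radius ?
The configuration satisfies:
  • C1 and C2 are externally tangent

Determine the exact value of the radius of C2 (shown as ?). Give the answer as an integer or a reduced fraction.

19

1. [ext C1·C2]  r_C2² + 6r_C2 − 475 = 0  ⇒  r_C2 = 19 (r>0 drops 1)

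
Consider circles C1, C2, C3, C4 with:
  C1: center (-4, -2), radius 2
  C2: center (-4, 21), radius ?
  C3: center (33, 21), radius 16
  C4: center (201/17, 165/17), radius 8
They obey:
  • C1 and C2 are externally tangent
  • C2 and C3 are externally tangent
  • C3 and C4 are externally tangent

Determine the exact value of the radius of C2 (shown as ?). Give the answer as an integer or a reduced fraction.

1. [ext C1·C2]  r_C2² + 4r_C2 − 525 = 0  ⇒  r_C2 = 21 (r>0 drops 1)
2. [ext C2·C3]  r_C2² + 32r_C2 − 1113 = 0  ⇒  r_C2 = 21 (r>0 drops 1)

21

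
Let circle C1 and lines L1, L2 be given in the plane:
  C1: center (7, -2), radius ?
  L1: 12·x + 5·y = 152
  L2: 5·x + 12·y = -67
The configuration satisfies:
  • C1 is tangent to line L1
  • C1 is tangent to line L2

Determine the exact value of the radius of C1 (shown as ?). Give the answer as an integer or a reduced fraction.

1. [C1‖L1]  r_C1² − 36 = 0  ⇒  r_C1 = 6 (r>0 drops 1)
2. [C1‖L2]  r_C1² − 36 = 0  ⇒  r_C1 = 6 (r>0 drops 1)

6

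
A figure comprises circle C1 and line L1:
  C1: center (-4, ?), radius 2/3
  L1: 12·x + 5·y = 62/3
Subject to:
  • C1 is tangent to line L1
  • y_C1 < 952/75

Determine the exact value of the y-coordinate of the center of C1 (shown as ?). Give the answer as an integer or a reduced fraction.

1. [C1‖L1]  y_C1² − (412/15)y_C1 + 928/5 = 0  ⇒  y_C1 = 12 or 232/15
2. given y_C1 < 952/75: keep 12

12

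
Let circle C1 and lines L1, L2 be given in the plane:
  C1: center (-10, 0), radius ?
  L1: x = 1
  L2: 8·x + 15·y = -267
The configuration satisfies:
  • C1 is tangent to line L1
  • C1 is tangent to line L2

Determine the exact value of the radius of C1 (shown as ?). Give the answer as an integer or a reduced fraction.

1. [C1‖L1]  r_C1² − 121 = 0  ⇒  r_C1 = 11 (r>0 drops 1)
2. [C1‖L2]  r_C1² − 121 = 0  ⇒  r_C1 = 11 (r>0 drops 1)

11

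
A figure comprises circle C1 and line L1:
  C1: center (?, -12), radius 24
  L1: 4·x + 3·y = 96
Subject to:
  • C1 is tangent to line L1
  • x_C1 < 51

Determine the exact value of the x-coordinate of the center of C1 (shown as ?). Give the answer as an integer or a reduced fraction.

1. [C1‖L1]  x_C1² − 66x_C1 + 189 = 0  ⇒  x_C1 = 3 or 63
2. given x_C1 < 51: keep 3

3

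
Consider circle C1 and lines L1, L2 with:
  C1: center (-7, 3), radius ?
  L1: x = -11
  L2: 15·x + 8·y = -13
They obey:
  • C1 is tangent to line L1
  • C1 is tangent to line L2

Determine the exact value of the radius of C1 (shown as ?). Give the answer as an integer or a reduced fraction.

4

1. [C1‖L1]  r_C1² − 16 = 0  ⇒  r_C1 = 4 (r>0 drops 1)
2. [C1‖L2]  r_C1² − 16 = 0  ⇒  r_C1 = 4 (r>0 drops 1)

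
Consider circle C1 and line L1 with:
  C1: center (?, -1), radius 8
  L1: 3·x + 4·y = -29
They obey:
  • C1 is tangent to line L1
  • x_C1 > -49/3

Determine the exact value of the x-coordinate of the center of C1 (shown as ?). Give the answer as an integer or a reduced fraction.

5

1. [C1‖L1]  x_C1² + (50/3)x_C1 − 325/3 = 0  ⇒  x_C1 = -65/3 or 5
2. given x_C1 > -49/3: keep 5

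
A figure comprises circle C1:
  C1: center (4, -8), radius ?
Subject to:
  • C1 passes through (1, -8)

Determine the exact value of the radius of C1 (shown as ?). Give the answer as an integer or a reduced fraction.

1. [C1∋P]  r_C1² − 9 = 0  ⇒  r_C1 = 3 (r>0 drops 1)

3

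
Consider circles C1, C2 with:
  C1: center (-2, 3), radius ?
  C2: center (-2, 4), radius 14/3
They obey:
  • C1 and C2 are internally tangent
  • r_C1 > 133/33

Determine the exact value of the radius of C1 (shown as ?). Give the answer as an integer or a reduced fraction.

17/3

1. [int C1,C2]  r_C1² − (28/3)r_C1 + 187/9 = 0  ⇒  r_C1 = 11/3 or 17/3
2. given r_C1 > 133/33: keep 17/3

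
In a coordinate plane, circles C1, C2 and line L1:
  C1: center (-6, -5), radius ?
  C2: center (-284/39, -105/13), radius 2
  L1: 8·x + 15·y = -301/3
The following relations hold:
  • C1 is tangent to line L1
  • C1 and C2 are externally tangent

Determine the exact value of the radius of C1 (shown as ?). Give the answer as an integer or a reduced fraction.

4/3

1. [C1‖L1]  r_C1² − 16/9 = 0  ⇒  r_C1 = 4/3 (r>0 drops 1)
2. [ext C1·C2]  r_C1² + 4r_C1 − 64/9 = 0  ⇒  r_C1 = 4/3 (r>0 drops 1)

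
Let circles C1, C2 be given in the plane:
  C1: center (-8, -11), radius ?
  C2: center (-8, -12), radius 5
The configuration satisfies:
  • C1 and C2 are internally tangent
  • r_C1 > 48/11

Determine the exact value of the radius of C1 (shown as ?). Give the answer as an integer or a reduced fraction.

6

1. [int C1,C2]  r_C1² − 10r_C1 + 24 = 0  ⇒  r_C1 = 4 or 6
2. given r_C1 > 48/11: keep 6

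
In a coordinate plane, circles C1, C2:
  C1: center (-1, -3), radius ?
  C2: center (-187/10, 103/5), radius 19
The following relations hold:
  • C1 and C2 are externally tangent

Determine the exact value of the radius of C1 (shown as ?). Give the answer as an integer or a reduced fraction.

1. [ext C1·C2]  r_C1² + 38r_C1 − 2037/4 = 0  ⇒  r_C1 = 21/2 (r>0 drops 1)

21/2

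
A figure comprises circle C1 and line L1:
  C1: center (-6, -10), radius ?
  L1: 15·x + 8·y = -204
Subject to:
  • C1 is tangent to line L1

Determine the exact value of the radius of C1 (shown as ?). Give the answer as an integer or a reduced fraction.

1. [C1‖L1]  r_C1² − 4 = 0  ⇒  r_C1 = 2 (r>0 drops 1)

2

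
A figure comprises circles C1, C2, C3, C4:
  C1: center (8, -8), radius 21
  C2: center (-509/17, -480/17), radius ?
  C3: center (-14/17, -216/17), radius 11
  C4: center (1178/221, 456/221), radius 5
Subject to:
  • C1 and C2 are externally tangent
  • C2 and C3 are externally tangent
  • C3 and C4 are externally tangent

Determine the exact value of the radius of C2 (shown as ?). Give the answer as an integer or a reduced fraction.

1. [ext C1·C2]  r_C2² + 42r_C2 − 1408 = 0  ⇒  r_C2 = 22 (r>0 drops 1)
2. [ext C2·C3]  r_C2² + 22r_C2 − 968 = 0  ⇒  r_C2 = 22 (r>0 drops 1)

22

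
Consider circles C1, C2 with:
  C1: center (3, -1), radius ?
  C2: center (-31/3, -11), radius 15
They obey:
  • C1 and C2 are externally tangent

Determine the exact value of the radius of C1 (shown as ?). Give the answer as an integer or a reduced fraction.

1. [ext C1·C2]  r_C1² + 30r_C1 − 475/9 = 0  ⇒  r_C1 = 5/3 (r>0 drops 1)

5/3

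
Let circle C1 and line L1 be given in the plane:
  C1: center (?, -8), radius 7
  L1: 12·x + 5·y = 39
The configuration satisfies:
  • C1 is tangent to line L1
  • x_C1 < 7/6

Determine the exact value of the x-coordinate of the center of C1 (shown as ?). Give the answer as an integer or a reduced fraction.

1. [C1‖L1]  x_C1² − (79/6)x_C1 − 85/6 = 0  ⇒  x_C1 = -1 or 85/6
2. given x_C1 < 7/6: keep -1

-1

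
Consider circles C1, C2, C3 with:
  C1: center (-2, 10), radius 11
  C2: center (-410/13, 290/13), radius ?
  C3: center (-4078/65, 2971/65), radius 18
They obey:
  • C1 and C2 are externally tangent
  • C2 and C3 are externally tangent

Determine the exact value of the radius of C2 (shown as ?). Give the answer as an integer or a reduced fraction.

1. [ext C1·C2]  r_C2² + 22r_C2 − 903 = 0  ⇒  r_C2 = 21 (r>0 drops 1)
2. [ext C2·C3]  r_C2² + 36r_C2 − 1197 = 0  ⇒  r_C2 = 21 (r>0 drops 1)

21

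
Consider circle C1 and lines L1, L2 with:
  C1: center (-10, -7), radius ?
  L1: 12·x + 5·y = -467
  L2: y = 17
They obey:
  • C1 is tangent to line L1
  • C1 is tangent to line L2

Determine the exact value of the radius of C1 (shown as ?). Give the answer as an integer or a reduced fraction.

24

1. [C1‖L1]  r_C1² − 576 = 0  ⇒  r_C1 = 24 (r>0 drops 1)
2. [C1‖L2]  r_C1² − 576 = 0  ⇒  r_C1 = 24 (r>0 drops 1)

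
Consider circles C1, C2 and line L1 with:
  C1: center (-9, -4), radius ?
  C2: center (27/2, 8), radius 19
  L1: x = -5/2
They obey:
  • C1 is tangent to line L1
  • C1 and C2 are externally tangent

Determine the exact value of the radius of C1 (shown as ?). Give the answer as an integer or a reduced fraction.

1. [C1‖L1]  r_C1² − 169/4 = 0  ⇒  r_C1 = 13/2 (r>0 drops 1)
2. [ext C1·C2]  r_C1² + 38r_C1 − 1157/4 = 0  ⇒  r_C1 = 13/2 (r>0 drops 1)

13/2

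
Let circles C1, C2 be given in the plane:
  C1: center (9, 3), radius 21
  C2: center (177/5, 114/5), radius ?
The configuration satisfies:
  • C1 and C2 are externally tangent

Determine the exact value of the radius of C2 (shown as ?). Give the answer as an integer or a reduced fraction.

1. [ext C1·C2]  r_C2² + 42r_C2 − 648 = 0  ⇒  r_C2 = 12 (r>0 drops 1)

12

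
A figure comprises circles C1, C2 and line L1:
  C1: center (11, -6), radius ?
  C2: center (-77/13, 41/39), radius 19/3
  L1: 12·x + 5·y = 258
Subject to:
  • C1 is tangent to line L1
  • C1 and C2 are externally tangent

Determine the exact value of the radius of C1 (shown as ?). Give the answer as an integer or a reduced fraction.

1. [C1‖L1]  r_C1² − 144 = 0  ⇒  r_C1 = 12 (r>0 drops 1)
2. [ext C1·C2]  r_C1² + (38/3)r_C1 − 296 = 0  ⇒  r_C1 = 12 (r>0 drops 1)

12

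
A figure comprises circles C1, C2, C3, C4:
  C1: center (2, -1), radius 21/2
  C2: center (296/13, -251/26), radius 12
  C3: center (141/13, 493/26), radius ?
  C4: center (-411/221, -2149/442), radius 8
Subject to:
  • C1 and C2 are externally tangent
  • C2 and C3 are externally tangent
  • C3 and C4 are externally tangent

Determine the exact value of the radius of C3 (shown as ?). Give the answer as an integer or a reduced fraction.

1. [ext C2·C3]  r_C3² + 24r_C3 − 817 = 0  ⇒  r_C3 = 19 (r>0 drops 1)
2. [ext C3·C4]  r_C3² + 16r_C3 − 665 = 0  ⇒  r_C3 = 19 (r>0 drops 1)

19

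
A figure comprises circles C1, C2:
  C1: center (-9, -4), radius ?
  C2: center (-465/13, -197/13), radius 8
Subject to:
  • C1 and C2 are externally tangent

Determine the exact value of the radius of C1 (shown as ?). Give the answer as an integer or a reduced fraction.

1. [ext C1·C2]  r_C1² + 16r_C1 − 777 = 0  ⇒  r_C1 = 21 (r>0 drops 1)

21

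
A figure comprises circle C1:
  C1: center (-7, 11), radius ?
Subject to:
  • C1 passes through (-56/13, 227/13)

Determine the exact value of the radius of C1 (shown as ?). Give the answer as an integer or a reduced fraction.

7

1. [C1∋P]  r_C1² − 49 = 0  ⇒  r_C1 = 7 (r>0 drops 1)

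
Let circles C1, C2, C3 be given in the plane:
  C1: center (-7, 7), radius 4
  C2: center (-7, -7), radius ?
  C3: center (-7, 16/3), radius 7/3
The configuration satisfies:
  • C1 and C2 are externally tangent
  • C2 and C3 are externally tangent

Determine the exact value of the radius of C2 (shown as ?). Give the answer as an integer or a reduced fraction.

1. [ext C1·C2]  r_C2² + 8r_C2 − 180 = 0  ⇒  r_C2 = 10 (r>0 drops 1)
2. [ext C2·C3]  r_C2² + (14/3)r_C2 − 440/3 = 0  ⇒  r_C2 = 10 (r>0 drops 1)

10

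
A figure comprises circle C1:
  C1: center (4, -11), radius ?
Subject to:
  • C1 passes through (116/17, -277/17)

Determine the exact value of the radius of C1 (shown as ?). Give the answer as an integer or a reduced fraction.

1. [C1∋P]  r_C1² − 36 = 0  ⇒  r_C1 = 6 (r>0 drops 1)

6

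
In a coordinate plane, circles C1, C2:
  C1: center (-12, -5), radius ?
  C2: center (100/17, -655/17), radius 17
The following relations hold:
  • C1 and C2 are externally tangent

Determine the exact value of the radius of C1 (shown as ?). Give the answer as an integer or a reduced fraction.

21

1. [ext C1·C2]  r_C1² + 34r_C1 − 1155 = 0  ⇒  r_C1 = 21 (r>0 drops 1)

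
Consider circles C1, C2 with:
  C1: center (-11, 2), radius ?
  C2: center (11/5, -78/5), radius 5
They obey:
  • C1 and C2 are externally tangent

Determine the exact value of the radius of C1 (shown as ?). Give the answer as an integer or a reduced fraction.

17

1. [ext C1·C2]  r_C1² + 10r_C1 − 459 = 0  ⇒  r_C1 = 17 (r>0 drops 1)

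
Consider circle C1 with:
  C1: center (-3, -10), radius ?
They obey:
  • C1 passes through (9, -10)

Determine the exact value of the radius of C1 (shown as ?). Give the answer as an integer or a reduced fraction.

1. [C1∋P]  r_C1² − 144 = 0  ⇒  r_C1 = 12 (r>0 drops 1)

12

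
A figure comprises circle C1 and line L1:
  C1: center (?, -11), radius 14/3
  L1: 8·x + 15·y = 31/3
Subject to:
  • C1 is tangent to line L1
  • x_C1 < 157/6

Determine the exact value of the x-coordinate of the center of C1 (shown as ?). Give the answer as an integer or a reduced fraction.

1. [C1‖L1]  x_C1² − (263/6)x_C1 + 382 = 0  ⇒  x_C1 = 12 or 191/6
2. given x_C1 < 157/6: keep 12

12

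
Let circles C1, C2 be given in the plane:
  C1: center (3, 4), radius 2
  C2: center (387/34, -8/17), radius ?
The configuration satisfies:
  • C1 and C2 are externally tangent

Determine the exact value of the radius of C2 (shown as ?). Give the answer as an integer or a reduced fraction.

15/2

1. [ext C1·C2]  r_C2² + 4r_C2 − 345/4 = 0  ⇒  r_C2 = 15/2 (r>0 drops 1)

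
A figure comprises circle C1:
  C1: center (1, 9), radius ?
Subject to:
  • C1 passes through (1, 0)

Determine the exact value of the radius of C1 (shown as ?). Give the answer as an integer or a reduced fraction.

9

1. [C1∋P]  r_C1² − 81 = 0  ⇒  r_C1 = 9 (r>0 drops 1)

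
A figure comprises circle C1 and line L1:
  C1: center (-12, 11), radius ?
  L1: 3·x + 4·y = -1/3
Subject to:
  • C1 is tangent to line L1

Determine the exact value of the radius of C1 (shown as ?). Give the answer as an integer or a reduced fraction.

1. [C1‖L1]  r_C1² − 25/9 = 0  ⇒  r_C1 = 5/3 (r>0 drops 1)

5/3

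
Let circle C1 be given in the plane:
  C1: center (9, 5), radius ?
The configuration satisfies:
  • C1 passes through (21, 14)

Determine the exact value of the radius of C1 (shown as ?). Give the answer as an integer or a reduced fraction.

15

1. [C1∋P]  r_C1² − 225 = 0  ⇒  r_C1 = 15 (r>0 drops 1)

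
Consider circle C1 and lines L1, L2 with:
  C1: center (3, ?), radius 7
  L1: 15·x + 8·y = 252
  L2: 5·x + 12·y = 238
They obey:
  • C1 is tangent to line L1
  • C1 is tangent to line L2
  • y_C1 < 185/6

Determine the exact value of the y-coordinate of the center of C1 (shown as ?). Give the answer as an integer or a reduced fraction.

1. [C1‖L1]  y_C1² − (207/4)y_C1 + 1793/4 = 0  ⇒  y_C1 = 11 or 163/4
2. [C1‖L2]  y_C1² − (223/6)y_C1 + 1727/6 = 0  ⇒  y_C1 = 11 or 157/6

11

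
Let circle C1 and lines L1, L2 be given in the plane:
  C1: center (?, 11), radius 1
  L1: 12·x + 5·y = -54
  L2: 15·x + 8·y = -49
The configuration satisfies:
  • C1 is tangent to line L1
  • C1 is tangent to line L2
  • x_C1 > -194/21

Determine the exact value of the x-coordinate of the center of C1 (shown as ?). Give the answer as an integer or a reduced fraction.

-8

1. [C1‖L1]  x_C1² + (109/6)x_C1 + 244/3 = 0  ⇒  x_C1 = -61/6 or -8
2. [C1‖L2]  x_C1² + (274/15)x_C1 + 1232/15 = 0  ⇒  x_C1 = -154/15 or -8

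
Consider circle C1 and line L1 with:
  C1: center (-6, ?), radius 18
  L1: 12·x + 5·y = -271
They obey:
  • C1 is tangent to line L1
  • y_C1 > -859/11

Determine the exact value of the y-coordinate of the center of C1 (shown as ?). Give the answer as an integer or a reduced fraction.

7

1. [C1‖L1]  y_C1² + (398/5)y_C1 − 3031/5 = 0  ⇒  y_C1 = -433/5 or 7
2. given y_C1 > -859/11: keep 7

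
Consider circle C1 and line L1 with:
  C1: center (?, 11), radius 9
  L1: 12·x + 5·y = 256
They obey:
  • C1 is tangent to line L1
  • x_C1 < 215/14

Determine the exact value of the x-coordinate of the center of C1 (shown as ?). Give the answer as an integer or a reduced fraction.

1. [C1‖L1]  x_C1² − (67/2)x_C1 + 371/2 = 0  ⇒  x_C1 = 7 or 53/2
2. given x_C1 < 215/14: keep 7

7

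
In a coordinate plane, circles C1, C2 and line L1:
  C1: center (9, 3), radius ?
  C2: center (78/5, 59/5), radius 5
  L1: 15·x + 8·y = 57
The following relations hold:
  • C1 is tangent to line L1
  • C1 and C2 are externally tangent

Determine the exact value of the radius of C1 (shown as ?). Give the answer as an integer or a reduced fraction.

1. [C1‖L1]  r_C1² − 36 = 0  ⇒  r_C1 = 6 (r>0 drops 1)
2. [ext C1·C2]  r_C1² + 10r_C1 − 96 = 0  ⇒  r_C1 = 6 (r>0 drops 1)

6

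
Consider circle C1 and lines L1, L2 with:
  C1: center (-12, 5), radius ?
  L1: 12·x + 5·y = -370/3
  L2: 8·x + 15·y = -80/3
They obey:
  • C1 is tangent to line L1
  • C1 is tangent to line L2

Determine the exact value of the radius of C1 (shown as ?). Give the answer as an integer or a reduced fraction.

1. [C1‖L1]  r_C1² − 1/9 = 0  ⇒  r_C1 = 1/3 (r>0 drops 1)
2. [C1‖L2]  r_C1² − 1/9 = 0  ⇒  r_C1 = 1/3 (r>0 drops 1)

1/3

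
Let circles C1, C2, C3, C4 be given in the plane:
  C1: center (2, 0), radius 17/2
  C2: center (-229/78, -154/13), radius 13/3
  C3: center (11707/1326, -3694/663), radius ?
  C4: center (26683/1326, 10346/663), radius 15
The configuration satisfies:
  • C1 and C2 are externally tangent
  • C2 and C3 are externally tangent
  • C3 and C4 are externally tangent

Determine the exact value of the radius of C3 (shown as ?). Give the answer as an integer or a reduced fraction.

9

1. [ext C2·C3]  r_C3² + (26/3)r_C3 − 159 = 0  ⇒  r_C3 = 9 (r>0 drops 1)
2. [ext C3·C4]  r_C3² + 30r_C3 − 351 = 0  ⇒  r_C3 = 9 (r>0 drops 1)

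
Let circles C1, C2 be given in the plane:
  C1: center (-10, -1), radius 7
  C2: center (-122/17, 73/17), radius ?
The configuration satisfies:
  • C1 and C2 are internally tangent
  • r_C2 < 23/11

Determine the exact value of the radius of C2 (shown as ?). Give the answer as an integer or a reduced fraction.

1. [int C1,C2]  r_C2² − 14r_C2 + 13 = 0  ⇒  r_C2 = 1 or 13
2. given r_C2 < 23/11: keep 1

1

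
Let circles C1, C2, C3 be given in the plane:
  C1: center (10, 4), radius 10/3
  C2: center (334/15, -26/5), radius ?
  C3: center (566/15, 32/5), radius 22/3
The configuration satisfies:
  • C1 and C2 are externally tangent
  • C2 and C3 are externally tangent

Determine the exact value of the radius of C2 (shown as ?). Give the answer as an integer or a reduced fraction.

1. [ext C1·C2]  r_C2² + (20/3)r_C2 − 224 = 0  ⇒  r_C2 = 12 (r>0 drops 1)
2. [ext C2·C3]  r_C2² + (44/3)r_C2 − 320 = 0  ⇒  r_C2 = 12 (r>0 drops 1)

12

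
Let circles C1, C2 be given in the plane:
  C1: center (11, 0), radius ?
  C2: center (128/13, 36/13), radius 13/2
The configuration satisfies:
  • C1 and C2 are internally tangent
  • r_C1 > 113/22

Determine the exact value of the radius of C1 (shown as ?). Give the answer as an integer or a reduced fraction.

19/2

1. [int C1,C2]  r_C1² − 13r_C1 + 133/4 = 0  ⇒  r_C1 = 7/2 or 19/2
2. given r_C1 > 113/22: keep 19/2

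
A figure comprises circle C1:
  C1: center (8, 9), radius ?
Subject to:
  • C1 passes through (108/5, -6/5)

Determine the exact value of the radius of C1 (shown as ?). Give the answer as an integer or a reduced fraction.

17

1. [C1∋P]  r_C1² − 289 = 0  ⇒  r_C1 = 17 (r>0 drops 1)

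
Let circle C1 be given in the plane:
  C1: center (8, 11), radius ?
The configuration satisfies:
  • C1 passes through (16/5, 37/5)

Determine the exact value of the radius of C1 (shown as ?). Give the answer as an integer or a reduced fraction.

1. [C1∋P]  r_C1² − 36 = 0  ⇒  r_C1 = 6 (r>0 drops 1)

6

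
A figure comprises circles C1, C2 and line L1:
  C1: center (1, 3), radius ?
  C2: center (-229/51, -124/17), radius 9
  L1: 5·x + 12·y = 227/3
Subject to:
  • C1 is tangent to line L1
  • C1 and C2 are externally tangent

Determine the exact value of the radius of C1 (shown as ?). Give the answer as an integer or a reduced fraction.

1. [C1‖L1]  r_C1² − 64/9 = 0  ⇒  r_C1 = 8/3 (r>0 drops 1)
2. [ext C1·C2]  r_C1² + 18r_C1 − 496/9 = 0  ⇒  r_C1 = 8/3 (r>0 drops 1)

8/3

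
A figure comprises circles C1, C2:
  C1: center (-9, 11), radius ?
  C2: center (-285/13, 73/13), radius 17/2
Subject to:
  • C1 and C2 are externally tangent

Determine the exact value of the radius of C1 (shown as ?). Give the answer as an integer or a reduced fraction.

11/2

1. [ext C1·C2]  r_C1² + 17r_C1 − 495/4 = 0  ⇒  r_C1 = 11/2 (r>0 drops 1)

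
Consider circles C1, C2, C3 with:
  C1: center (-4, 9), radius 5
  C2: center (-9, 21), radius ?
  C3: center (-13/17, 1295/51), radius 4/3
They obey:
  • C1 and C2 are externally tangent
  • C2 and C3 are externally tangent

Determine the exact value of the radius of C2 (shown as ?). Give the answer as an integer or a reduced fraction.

8

1. [ext C1·C2]  r_C2² + 10r_C2 − 144 = 0  ⇒  r_C2 = 8 (r>0 drops 1)
2. [ext C2·C3]  r_C2² + (8/3)r_C2 − 256/3 = 0  ⇒  r_C2 = 8 (r>0 drops 1)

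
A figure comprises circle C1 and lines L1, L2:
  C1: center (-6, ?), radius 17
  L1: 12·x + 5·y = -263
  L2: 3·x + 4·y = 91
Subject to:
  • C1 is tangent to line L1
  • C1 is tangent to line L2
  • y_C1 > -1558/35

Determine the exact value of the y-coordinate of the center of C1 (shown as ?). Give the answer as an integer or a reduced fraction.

6

1. [C1‖L1]  y_C1² + (382/5)y_C1 − 2472/5 = 0  ⇒  y_C1 = -412/5 or 6
2. [C1‖L2]  y_C1² − (109/2)y_C1 + 291 = 0  ⇒  y_C1 = 6 or 97/2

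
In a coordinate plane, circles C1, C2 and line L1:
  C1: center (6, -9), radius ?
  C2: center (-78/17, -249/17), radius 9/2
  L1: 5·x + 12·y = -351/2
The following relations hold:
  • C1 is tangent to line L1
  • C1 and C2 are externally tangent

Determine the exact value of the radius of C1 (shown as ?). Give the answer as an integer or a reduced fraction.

15/2

1. [C1‖L1]  r_C1² − 225/4 = 0  ⇒  r_C1 = 15/2 (r>0 drops 1)
2. [ext C1·C2]  r_C1² + 9r_C1 − 495/4 = 0  ⇒  r_C1 = 15/2 (r>0 drops 1)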